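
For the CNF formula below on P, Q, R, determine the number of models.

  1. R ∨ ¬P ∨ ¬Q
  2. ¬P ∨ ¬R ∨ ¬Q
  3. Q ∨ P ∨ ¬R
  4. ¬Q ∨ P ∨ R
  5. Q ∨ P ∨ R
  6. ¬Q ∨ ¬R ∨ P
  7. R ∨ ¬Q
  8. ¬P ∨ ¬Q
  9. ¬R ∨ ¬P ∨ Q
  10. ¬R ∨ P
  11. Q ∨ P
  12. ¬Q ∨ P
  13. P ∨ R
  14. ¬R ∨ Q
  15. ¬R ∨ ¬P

1

There are 2^3 = 8 truth assignments over (P, Q, R).
Check each against the 15 clauses (columns in the order P, Q, R):
  F F F  ✗ fails (Q ∨ P ∨ R)
  F F T  ✗ fails (Q ∨ P ∨ ¬R)
  F T F  ✗ fails (¬Q ∨ P ∨ R)
  F T T  ✗ fails (¬Q ∨ ¬R ∨ P)
  T F F  ✓ satisfies all
  T F T  ✗ fails (¬R ∨ ¬P ∨ Q)
  T T F  ✗ fails (R ∨ ¬P ∨ ¬Q)
  T T T  ✗ fails (¬P ∨ ¬R ∨ ¬Q)
1 of the 8 rows is a model.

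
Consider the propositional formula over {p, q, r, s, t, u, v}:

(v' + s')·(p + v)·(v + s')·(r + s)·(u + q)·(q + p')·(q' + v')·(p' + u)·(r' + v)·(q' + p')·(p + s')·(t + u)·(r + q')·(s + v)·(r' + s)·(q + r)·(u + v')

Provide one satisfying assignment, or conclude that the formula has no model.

Branch on v: set v = 0.
The clause (p) is unit, so p = 1.
The clause (s') is unit, so s = 0.
But (s) is also a unit clause — contradiction.
That branch fails; take v = 1 instead.
The clause (s') is unit, so s = 0.
The clause (r) is unit, so r = 1.
But (r') is also a unit clause — contradiction.
Both values of v lead to a conflict.

UNSATISFIABLE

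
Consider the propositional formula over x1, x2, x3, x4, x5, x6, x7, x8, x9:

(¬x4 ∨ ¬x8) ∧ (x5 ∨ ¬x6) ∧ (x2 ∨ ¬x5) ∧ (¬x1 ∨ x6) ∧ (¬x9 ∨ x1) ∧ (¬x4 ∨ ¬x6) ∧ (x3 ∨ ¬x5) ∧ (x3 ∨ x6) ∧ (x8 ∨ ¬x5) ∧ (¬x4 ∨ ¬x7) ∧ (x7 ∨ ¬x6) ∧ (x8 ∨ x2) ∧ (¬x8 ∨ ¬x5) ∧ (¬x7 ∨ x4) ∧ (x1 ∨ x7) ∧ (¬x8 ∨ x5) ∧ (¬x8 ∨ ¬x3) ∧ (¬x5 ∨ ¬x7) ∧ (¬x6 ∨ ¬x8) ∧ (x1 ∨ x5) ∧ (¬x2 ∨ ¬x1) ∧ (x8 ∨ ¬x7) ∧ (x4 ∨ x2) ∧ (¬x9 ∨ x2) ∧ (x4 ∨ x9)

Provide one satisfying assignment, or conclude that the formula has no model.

Branch on x4: set x4 = False.
The clause (¬x7) is unit, so x7 = False.
The clause (¬x6) is unit, so x6 = False.
The clause (¬x1) is unit, so x1 = False.
But (x1) is also a unit clause — contradiction.
That branch fails; take x4 = True instead.
The clause (¬x8) is unit, so x8 = False.
The clause (¬x6) is unit, so x6 = False.
The clause (¬x1) is unit, so x1 = False.
The clause (¬x9) is unit, so x9 = False.
The clause (x3) is unit, so x3 = True.
The clause (¬x5) is unit, so x5 = False.
But (x5) is also a unit clause — contradiction.
Neither x4 = True nor x4 = False works.

UNSATISFIABLE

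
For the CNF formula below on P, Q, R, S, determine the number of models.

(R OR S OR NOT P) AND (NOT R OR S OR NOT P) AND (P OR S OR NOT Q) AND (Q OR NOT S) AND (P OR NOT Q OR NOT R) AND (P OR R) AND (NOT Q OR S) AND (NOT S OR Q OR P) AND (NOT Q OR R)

2

There are 2^4 = 16 truth assignments over (P, Q, R, S).
Check each against the 9 clauses (columns in the order P, Q, R, S):
  F F F F  ✗ fails (P OR R)
  F F F T  ✗ fails (Q OR NOT S)
  F F T F  ✓ satisfies all
  F F T T  ✗ fails (Q OR NOT S)
  F T F F  ✗ fails (P OR S OR NOT Q)
  F T F T  ✗ fails (P OR R)
  F T T F  ✗ fails (P OR S OR NOT Q)
  F T T T  ✗ fails (P OR NOT Q OR NOT R)
  T F F F  ✗ fails (R OR S OR NOT P)
  T F F T  ✗ fails (Q OR NOT S)
  T F T F  ✗ fails (NOT R OR S OR NOT P)
  T F T T  ✗ fails (Q OR NOT S)
  T T F F  ✗ fails (R OR S OR NOT P)
  T T F T  ✗ fails (NOT Q OR R)
  T T T F  ✗ fails (NOT R OR S OR NOT P)
  T T T T  ✓ satisfies all
2 of the 16 rows are models.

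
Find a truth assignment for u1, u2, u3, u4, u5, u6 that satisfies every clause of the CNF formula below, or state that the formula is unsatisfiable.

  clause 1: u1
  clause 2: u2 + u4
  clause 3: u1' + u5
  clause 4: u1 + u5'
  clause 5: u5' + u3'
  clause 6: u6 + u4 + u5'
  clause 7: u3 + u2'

u1 ↦ 1, u2 ↦ 0, u3 ↦ 0, u4 ↦ 1, u5 ↦ 1, u6 ↦ 1

From the singleton clause (u1), u1 = 1.
From the singleton clause (u5), u5 = 1.
From the singleton clause (u3'), u3 = 0.
From the singleton clause (u2'), u2 = 0.
From the singleton clause (u4), u4 = 1.
No clause remains; u6 is free.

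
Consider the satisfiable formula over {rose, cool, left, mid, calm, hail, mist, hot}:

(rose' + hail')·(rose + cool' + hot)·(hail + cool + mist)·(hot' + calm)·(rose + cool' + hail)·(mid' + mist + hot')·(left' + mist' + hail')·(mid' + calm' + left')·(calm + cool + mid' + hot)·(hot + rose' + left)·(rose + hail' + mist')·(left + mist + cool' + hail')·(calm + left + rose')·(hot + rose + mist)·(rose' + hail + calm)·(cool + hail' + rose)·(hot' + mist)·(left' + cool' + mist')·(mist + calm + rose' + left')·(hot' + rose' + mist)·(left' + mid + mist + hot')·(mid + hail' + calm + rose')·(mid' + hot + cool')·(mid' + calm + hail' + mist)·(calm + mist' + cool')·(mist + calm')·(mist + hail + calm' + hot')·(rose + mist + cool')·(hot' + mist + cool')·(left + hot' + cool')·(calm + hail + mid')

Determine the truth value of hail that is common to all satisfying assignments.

False

Suppose hail = 1.
Unit clause (rose') forces rose = 0.
Unit clause (mist') forces mist = 0.
Unit clause (hot) forces hot = 1.
Now (hot') is unsatisfied and unit — conflict.
So every satisfying assignment has hail = False.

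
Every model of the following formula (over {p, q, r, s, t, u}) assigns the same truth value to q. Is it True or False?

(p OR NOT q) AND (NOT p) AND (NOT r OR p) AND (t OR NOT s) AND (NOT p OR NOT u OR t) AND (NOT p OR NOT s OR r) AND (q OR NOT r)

False

Suppose q = true.
(p) alone gives p = true.
That conflicts with the unit clause (NOT p).
So every satisfying assignment has q = False.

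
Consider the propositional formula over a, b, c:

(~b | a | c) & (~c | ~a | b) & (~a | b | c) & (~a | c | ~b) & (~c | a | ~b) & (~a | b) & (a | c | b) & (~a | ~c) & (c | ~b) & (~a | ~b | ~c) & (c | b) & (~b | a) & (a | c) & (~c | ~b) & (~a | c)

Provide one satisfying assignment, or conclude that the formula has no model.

Suppose a = 0.
Unit clause (~b) forces b = 0.
Unit clause (c) forces c = 1.
This assignment satisfies each clause.

a=0,  b=0,  c=1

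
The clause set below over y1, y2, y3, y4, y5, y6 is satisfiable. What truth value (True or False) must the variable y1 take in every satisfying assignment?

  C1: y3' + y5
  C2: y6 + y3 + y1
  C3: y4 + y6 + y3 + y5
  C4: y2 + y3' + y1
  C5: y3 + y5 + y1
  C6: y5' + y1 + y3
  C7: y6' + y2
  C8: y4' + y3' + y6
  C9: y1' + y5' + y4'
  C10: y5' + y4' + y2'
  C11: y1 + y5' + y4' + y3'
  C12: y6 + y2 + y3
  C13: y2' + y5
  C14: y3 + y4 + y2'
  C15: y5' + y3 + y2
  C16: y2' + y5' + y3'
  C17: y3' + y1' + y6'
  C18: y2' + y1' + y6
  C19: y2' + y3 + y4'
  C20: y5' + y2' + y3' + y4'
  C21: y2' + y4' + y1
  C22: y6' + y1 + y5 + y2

True

Suppose y1 = 0.
Case y3 = 0:
The clause (y6) is unit, so y6 = 1.
The clause (y5) is unit, so y5 = 1.
That conflicts with the unit clause (y5').
So y3 must be the other value — set y3 = 1.
The clause (y5) is unit, so y5 = 1.
The clause (y2) is unit, so y2 = 1.
That conflicts with the unit clause (y2').
Neither y3 = 1 nor y3 = 0 works.
So every satisfying assignment has y1 = True.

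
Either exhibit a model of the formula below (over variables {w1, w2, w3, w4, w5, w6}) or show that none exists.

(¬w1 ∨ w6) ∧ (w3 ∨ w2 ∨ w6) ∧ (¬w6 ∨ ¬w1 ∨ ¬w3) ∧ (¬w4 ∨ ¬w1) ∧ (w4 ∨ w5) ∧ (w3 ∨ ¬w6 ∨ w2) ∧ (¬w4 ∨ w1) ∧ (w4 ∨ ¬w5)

Branch on w1: set w1 = False.
(¬w4) alone gives w4 = False.
(w5) alone gives w5 = True.
Now (¬w5) is unsatisfied and unit — conflict.
Backtrack on w1: now try w1 = True.
(w6) alone gives w6 = True.
(¬w3) alone gives w3 = False.
(¬w4) alone gives w4 = False.
(w5) alone gives w5 = True.
Now (¬w5) is unsatisfied and unit — conflict.
Either choice for w1 ends in contradiction.

UNSATISFIABLE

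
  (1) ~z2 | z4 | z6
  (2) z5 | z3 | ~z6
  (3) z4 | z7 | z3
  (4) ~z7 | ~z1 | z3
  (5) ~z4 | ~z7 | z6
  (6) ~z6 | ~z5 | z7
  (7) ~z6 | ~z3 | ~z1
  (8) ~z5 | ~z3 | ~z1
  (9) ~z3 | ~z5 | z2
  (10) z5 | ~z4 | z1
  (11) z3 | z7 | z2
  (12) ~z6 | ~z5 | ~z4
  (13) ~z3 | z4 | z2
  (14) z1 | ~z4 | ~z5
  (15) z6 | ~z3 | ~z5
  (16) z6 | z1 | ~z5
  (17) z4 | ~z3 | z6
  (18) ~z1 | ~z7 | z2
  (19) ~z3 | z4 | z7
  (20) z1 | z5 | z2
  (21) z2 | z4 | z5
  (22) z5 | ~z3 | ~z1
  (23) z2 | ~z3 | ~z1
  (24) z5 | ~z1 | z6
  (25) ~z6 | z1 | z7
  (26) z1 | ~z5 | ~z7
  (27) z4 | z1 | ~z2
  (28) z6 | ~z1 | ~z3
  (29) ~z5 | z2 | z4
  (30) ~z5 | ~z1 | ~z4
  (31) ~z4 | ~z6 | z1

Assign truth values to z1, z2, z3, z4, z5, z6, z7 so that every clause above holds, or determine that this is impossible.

Case z2 = 0:
Case z3 = 0:
Unit clause (z7) forces z7 = 1.
Unit clause (~z1) forces z1 = 0.
Unit clause (z5) forces z5 = 1.
That conflicts with the unit clause (~z5).
Backtrack on z3: now try z3 = 1.
Unit clause (~z5) forces z5 = 0.
Unit clause (z4) forces z4 = 1.
Unit clause (z1) forces z1 = 1.
That conflicts with the unit clause (~z1).
Both values of z3 lead to a conflict.
Backtrack on z2: now try z2 = 1.
Case z4 = 1:
Case z7 = 0:
Case z6 = 0:
Case z5 = 1:
Unit clause (z1) forces z1 = 1.
That conflicts with the unit clause (~z1).
Backtrack on z5: now try z5 = 0.
Unit clause (z1) forces z1 = 1.
That conflicts with the unit clause (~z1).
Both values of z5 lead to a conflict.
Backtrack on z6: now try z6 = 1.
Unit clause (~z5) forces z5 = 0.
Unit clause (z3) forces z3 = 1.
Unit clause (~z1) forces z1 = 0.
That conflicts with the unit clause (z1).
Both values of z6 lead to a conflict.
Backtrack on z7: now try z7 = 1.
Unit clause (z6) forces z6 = 1.
Unit clause (~z5) forces z5 = 0.
Unit clause (z3) forces z3 = 1.
Unit clause (~z1) forces z1 = 0.
That conflicts with the unit clause (z1).
Both values of z7 lead to a conflict.
Backtrack on z4: now try z4 = 0.
Unit clause (z6) forces z6 = 1.
Unit clause (z1) forces z1 = 1.
Unit clause (~z3) forces z3 = 0.
Unit clause (z5) forces z5 = 1.
Unit clause (z7) forces z7 = 1.
That conflicts with the unit clause (~z7).
Both values of z4 lead to a conflict.
Both values of z2 lead to a conflict.

UNSATISFIABLE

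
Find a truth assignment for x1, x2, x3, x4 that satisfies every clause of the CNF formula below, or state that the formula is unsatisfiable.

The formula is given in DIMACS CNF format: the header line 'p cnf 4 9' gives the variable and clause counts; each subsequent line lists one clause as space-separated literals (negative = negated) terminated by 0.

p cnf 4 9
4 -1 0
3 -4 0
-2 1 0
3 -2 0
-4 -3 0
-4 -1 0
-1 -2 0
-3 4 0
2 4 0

Case x4 = True:
From the singleton clause (x3), x3 = True.
That conflicts with the unit clause (¬x3).
So x4 must be the other value — set x4 = False.
From the singleton clause (¬x1), x1 = False.
From the singleton clause (¬x2), x2 = False.
That conflicts with the unit clause (x2).
Both values of x4 lead to a conflict.

UNSATISFIABLE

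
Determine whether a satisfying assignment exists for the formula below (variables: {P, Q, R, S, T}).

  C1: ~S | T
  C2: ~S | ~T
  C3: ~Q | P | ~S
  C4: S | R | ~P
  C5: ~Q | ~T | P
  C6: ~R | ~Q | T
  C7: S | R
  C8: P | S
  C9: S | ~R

Branch on S: set S = 0.
From the singleton clause (R), R = 1.
But (~R) is also a unit clause — contradiction.
Backtrack on S: now try S = 1.
From the singleton clause (T), T = 1.
But (~T) is also a unit clause — contradiction.
Both values of S lead to a conflict.
No assignment satisfies every clause.

No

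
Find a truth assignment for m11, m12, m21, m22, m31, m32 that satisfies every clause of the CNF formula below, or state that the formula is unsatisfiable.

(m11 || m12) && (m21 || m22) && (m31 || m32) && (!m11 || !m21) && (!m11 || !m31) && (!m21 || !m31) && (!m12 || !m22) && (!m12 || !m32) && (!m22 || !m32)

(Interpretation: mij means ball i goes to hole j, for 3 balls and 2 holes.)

UNSATISFIABLE

Suppose m11 = true.
Unit clause (!m21) forces m21 = false.
Unit clause (m22) forces m22 = true.
Unit clause (!m31) forces m31 = false.
Unit clause (m32) forces m32 = true.
That conflicts with the unit clause (!m32).
So m11 must be the other value — set m11 = false.
Unit clause (m12) forces m12 = true.
Unit clause (!m22) forces m22 = false.
Unit clause (m21) forces m21 = true.
Unit clause (!m31) forces m31 = false.
Unit clause (m32) forces m32 = true.
That conflicts with the unit clause (!m32).
Either choice for m11 ends in contradiction.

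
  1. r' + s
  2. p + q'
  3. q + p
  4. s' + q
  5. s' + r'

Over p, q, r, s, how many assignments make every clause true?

There are 2^4 = 16 truth assignments over (p, q, r, s).
Check each against the 5 clauses (columns in the order p, q, r, s):
  F F F F  ✗ fails (q + p)
  F F F T  ✗ fails (q + p)
  F F T F  ✗ fails (r' + s)
  F F T T  ✗ fails (q + p)
  F T F F  ✗ fails (p + q')
  F T F T  ✗ fails (p + q')
  F T T F  ✗ fails (r' + s)
  F T T T  ✗ fails (p + q')
  T F F F  ✓ satisfies all
  T F F T  ✗ fails (s' + q)
  T F T F  ✗ fails (r' + s)
  T F T T  ✗ fails (s' + q)
  T T F F  ✓ satisfies all
  T T F T  ✓ satisfies all
  T T T F  ✗ fails (r' + s)
  T T T T  ✗ fails (s' + r')
3 of the 16 rows are models.

3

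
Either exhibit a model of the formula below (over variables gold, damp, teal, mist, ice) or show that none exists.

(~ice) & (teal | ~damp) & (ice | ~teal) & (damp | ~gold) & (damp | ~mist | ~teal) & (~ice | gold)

(~ice) alone gives ice = 0.
(~teal) alone gives teal = 0.
(~damp) alone gives damp = 0.
(~gold) alone gives gold = 0.
No clause remains; mist is free.

gold: 0; damp: 0; teal: 0; mist: 0; ice: 0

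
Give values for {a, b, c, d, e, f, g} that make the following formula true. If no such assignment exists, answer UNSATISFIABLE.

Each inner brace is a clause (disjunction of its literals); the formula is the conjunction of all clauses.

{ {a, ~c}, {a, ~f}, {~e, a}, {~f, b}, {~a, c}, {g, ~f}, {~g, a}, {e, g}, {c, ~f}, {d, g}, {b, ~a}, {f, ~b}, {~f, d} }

Branch on a: set a = 1.
Unit clause (c) forces c = 1.
Unit clause (b) forces b = 1.
Unit clause (f) forces f = 1.
Unit clause (g) forces g = 1.
Unit clause (d) forces d = 1.
All clauses hold; e can take either value.

a=1; b=1; c=1; d=1; e=1; f=1; g=1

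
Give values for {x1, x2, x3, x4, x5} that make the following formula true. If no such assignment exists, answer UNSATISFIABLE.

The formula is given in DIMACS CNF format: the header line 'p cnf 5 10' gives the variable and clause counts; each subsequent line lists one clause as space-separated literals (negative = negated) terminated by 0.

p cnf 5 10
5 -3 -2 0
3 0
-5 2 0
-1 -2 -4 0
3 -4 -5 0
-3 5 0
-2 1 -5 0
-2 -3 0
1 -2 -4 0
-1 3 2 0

UNSATISFIABLE

(x3) alone gives x3 = True.
(x5) alone gives x5 = True.
(x2) alone gives x2 = True.
But (¬x2) is also a unit clause — contradiction.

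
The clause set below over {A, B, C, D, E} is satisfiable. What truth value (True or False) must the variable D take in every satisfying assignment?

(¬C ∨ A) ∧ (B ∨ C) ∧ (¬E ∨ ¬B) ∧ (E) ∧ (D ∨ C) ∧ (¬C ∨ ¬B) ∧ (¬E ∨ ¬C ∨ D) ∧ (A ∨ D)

Suppose D = False.
From the singleton clause (E), E = True.
From the singleton clause (¬B), B = False.
From the singleton clause (C), C = True.
That conflicts with the unit clause (¬C).
So every satisfying assignment has D = True.

True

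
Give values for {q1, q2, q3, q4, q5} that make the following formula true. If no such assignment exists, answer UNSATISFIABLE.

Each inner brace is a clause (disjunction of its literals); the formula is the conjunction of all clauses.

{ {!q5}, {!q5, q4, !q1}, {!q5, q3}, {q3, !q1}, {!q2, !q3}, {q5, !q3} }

q1=false,  q2=true,  q3=false,  q4=true,  q5=false

Unit clause (!q5) forces q5 = false.
Unit clause (!q3) forces q3 = false.
Unit clause (!q1) forces q1 = false.
Every clause is now satisfied; q2, q4 are unconstrained.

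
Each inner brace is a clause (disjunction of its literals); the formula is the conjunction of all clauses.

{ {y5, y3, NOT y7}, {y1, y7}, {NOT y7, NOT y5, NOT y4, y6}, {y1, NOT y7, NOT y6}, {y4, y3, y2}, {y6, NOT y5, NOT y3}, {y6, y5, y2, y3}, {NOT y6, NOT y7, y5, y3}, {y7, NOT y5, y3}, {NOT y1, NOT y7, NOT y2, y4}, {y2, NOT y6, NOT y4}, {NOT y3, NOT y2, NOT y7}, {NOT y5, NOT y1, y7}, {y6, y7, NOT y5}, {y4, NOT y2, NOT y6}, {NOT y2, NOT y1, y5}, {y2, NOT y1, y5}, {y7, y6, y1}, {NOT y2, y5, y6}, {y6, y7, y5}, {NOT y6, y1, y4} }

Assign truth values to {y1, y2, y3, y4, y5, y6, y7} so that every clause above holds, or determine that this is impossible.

Try y1 = true.
Try y5 = true.
The clause (y7) is unit, so y7 = true.
Try y4 = false.
The clause (NOT y2) is unit, so y2 = false.
The clause (y3) is unit, so y3 = true.
The clause (y6) is unit, so y6 = true.
All clauses are satisfied.

y1: true, y2: false, y3: true, y4: false, y5: true, y6: true, y7: true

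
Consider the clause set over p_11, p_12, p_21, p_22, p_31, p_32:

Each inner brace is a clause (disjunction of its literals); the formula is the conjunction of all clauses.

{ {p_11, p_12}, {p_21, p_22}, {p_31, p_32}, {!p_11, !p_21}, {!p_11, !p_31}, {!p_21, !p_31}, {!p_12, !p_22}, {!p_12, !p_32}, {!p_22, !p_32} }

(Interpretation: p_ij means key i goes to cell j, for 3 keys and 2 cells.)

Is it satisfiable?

No, unsatisfiable

Case p_11 = true:
The clause (!p_21) is unit, so p_21 = false.
The clause (p_22) is unit, so p_22 = true.
The clause (!p_31) is unit, so p_31 = false.
The clause (p_32) is unit, so p_32 = true.
Now (!p_32) is unsatisfied and unit — conflict.
Undo p_11 and try p_11 = false.
The clause (p_12) is unit, so p_12 = true.
The clause (!p_22) is unit, so p_22 = false.
The clause (p_21) is unit, so p_21 = true.
The clause (!p_31) is unit, so p_31 = false.
The clause (p_32) is unit, so p_32 = true.
Now (!p_32) is unsatisfied and unit — conflict.
Both values of p_11 lead to a conflict.
No assignment satisfies every clause.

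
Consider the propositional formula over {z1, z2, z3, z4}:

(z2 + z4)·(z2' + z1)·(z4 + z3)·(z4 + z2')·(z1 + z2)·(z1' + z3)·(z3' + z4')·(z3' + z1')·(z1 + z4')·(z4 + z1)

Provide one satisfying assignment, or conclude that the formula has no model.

Suppose z2 = 1.
The clause (z1) is unit, so z1 = 1.
The clause (z4) is unit, so z4 = 1.
The clause (z3) is unit, so z3 = 1.
Now (z3') is unsatisfied and unit — conflict.
Undo z2 and try z2 = 0.
The clause (z4) is unit, so z4 = 1.
The clause (z1) is unit, so z1 = 1.
The clause (z3) is unit, so z3 = 1.
Now (z3') is unsatisfied and unit — conflict.
Neither z2 = 1 nor z2 = 0 works.

UNSATISFIABLE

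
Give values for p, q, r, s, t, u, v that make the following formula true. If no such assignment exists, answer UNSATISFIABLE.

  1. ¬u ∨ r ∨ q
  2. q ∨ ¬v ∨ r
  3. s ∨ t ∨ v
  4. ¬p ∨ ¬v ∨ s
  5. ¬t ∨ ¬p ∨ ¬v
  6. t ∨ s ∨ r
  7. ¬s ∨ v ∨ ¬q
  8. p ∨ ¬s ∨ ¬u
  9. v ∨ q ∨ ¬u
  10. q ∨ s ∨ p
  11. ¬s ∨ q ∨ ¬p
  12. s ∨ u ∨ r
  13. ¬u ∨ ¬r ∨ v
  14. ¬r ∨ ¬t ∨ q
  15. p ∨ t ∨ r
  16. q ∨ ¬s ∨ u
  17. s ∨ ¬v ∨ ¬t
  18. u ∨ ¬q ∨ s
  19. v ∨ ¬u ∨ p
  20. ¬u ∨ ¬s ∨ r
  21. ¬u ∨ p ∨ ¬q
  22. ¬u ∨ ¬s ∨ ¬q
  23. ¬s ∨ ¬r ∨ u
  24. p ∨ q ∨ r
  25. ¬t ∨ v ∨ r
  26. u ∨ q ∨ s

Case u = False:
Case s = True:
Unit clause (q) forces q = True.
Unit clause (v) forces v = True.
Unit clause (¬r) forces r = False.
Case t = False:
Unit clause (p) forces p = True.
This assignment satisfies each clause.

p ↦ True; q ↦ True; r ↦ False; s ↦ True; t ↦ False; u ↦ False; v ↦ True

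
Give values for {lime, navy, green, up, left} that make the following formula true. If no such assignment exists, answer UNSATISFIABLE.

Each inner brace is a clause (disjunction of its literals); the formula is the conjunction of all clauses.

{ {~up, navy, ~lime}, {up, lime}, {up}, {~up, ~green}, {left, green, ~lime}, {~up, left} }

The clause (up) is unit, so up = 1.
The clause (~green) is unit, so green = 0.
The clause (left) is unit, so left = 1.
Branch on navy: set navy = 1.
Every clause is now satisfied; lime is unconstrained.

lime ↦ 0,  navy ↦ 1,  green ↦ 0,  up ↦ 1,  left ↦ 1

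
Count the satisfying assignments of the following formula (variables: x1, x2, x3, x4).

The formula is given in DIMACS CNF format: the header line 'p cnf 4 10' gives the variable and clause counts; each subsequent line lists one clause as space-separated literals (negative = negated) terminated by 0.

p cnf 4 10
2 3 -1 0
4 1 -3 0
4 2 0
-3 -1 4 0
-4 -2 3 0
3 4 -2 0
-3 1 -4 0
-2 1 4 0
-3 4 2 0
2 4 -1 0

3

There are 2^4 = 16 truth assignments over (x1, x2, x3, x4).
Check each against the 10 clauses (columns in the order x1, x2, x3, x4):
  F F F F  ✗ fails (x4 ∨ x2)
  F F F T  ✓ satisfies all
  F F T F  ✗ fails (x4 ∨ x1 ∨ ¬x3)
  F F T T  ✗ fails (¬x3 ∨ x1 ∨ ¬x4)
  F T F F  ✗ fails (x3 ∨ x4 ∨ ¬x2)
  F T F T  ✗ fails (¬x4 ∨ ¬x2 ∨ x3)
  F T T F  ✗ fails (x4 ∨ x1 ∨ ¬x3)
  F T T T  ✗ fails (¬x3 ∨ x1 ∨ ¬x4)
  T F F F  ✗ fails (x2 ∨ x3 ∨ ¬x1)
  T F F T  ✗ fails (x2 ∨ x3 ∨ ¬x1)
  T F T F  ✗ fails (x4 ∨ x2)
  T F T T  ✓ satisfies all
  T T F F  ✗ fails (x3 ∨ x4 ∨ ¬x2)
  T T F T  ✗ fails (¬x4 ∨ ¬x2 ∨ x3)
  T T T F  ✗ fails (¬x3 ∨ ¬x1 ∨ x4)
  T T T T  ✓ satisfies all
3 of the 16 rows are models.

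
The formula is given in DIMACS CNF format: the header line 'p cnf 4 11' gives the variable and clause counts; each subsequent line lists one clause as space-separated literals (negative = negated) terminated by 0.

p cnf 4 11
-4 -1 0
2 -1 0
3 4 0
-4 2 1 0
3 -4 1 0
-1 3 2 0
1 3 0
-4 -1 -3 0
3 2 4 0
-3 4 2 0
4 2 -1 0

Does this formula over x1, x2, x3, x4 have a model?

Branch on x4: set x4 = False.
(x3) alone gives x3 = True.
(x2) alone gives x2 = True.
Every clause is now satisfied; x1 is unconstrained.
A satisfying assignment: x1: False; x2: True; x3: True; x4: False.

Yes, satisfiable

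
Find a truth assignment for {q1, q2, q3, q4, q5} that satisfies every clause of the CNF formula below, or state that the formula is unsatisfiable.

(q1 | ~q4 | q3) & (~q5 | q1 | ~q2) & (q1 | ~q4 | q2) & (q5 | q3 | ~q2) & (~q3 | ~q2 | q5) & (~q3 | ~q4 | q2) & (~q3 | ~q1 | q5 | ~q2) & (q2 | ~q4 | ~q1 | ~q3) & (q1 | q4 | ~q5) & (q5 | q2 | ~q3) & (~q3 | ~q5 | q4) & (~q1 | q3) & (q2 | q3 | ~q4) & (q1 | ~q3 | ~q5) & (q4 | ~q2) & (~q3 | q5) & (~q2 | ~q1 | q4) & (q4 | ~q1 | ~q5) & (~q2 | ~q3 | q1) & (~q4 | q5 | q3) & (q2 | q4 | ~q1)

Case q1 = 1:
(q3) alone gives q3 = 1.
(q5) alone gives q5 = 1.
(q4) alone gives q4 = 1.
(q2) alone gives q2 = 1.
All clauses are satisfied.

q1 ↦ 1,  q2 ↦ 1,  q3 ↦ 1,  q4 ↦ 1,  q5 ↦ 1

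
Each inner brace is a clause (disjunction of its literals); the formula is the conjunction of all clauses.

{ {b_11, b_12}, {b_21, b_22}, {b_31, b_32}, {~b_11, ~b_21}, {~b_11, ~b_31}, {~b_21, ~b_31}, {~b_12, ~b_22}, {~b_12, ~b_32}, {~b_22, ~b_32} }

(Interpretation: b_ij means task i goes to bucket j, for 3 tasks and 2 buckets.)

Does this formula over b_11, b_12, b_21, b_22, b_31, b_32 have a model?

No, unsatisfiable

Try b_11 = 1.
From the singleton clause (~b_21), b_21 = 0.
From the singleton clause (b_22), b_22 = 1.
From the singleton clause (~b_31), b_31 = 0.
From the singleton clause (b_32), b_32 = 1.
Now (~b_32) is unsatisfied and unit — conflict.
Backtrack on b_11: now try b_11 = 0.
From the singleton clause (b_12), b_12 = 1.
From the singleton clause (~b_22), b_22 = 0.
From the singleton clause (b_21), b_21 = 1.
From the singleton clause (~b_31), b_31 = 0.
From the singleton clause (b_32), b_32 = 1.
Now (~b_32) is unsatisfied and unit — conflict.
Neither b_11 = 1 nor b_11 = 0 works.
No assignment satisfies every clause.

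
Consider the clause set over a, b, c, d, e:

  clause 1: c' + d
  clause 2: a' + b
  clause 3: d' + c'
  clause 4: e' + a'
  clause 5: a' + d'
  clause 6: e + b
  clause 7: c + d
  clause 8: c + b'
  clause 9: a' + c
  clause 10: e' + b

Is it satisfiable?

Suppose c = 0.
From the singleton clause (d), d = 1.
From the singleton clause (a'), a = 0.
From the singleton clause (b'), b = 0.
From the singleton clause (e), e = 1.
But (e') is also a unit clause — contradiction.
So c must be the other value — set c = 1.
From the singleton clause (d), d = 1.
But (d') is also a unit clause — contradiction.
Neither c = 1 nor c = 0 works.
No assignment satisfies every clause.

No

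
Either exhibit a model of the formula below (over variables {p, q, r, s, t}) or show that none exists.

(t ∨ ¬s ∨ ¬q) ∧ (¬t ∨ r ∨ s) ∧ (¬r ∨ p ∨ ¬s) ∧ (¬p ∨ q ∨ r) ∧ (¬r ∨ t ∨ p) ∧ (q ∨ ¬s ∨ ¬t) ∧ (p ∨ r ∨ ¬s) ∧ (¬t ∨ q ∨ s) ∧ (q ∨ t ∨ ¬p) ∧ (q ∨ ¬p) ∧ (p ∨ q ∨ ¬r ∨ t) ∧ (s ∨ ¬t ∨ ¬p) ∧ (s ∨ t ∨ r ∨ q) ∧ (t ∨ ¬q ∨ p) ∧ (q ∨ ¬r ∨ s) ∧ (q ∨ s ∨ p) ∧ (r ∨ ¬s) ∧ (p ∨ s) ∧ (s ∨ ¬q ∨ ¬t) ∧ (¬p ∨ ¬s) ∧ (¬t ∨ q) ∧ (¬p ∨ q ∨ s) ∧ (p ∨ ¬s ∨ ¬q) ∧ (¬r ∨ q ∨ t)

Branch on q: set q = True.
Branch on t: set t = False.
The clause (¬s) is unit, so s = False.
The clause (p) is unit, so p = True.
Every clause is now satisfied; r is unconstrained.

p=True,  q=True,  r=True,  s=False,  t=False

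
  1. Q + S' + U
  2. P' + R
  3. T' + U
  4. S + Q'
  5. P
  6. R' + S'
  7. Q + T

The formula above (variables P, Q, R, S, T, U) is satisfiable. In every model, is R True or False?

True

Suppose R = 0.
Unit clause (P') forces P = 0.
That conflicts with the unit clause (P).
So every satisfying assignment has R = True.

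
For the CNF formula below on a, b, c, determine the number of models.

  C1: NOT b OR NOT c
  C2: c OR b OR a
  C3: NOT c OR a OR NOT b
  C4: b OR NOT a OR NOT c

4

There are 2^3 = 8 truth assignments over (a, b, c).
Check each against the 4 clauses (columns in the order a, b, c):
  F F F  ✗ fails (c OR b OR a)
  F F T  ✓ satisfies all
  F T F  ✓ satisfies all
  F T T  ✗ fails (NOT b OR NOT c)
  T F F  ✓ satisfies all
  T F T  ✗ fails (b OR NOT a OR NOT c)
  T T F  ✓ satisfies all
  T T T  ✗ fails (NOT b OR NOT c)
4 of the 8 rows are models.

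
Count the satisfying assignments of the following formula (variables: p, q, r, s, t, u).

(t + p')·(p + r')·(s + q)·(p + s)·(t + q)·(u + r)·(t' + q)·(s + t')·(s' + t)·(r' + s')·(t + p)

2

There are 2^6 = 64 truth assignments over (p, q, r, s, t, u).
Split on r. With r = 1, the clauses containing r are satisfied and r' drops from the rest; 0 of the 2^5 = 32 assignments to the other variables satisfy what remains.
With r = 0, by the same count on the reduced clause set, 2 assignments work.
(One model: p=F, q=T, r=F, s=T, t=T, u=T.)
Total: 0 + 2 = 2.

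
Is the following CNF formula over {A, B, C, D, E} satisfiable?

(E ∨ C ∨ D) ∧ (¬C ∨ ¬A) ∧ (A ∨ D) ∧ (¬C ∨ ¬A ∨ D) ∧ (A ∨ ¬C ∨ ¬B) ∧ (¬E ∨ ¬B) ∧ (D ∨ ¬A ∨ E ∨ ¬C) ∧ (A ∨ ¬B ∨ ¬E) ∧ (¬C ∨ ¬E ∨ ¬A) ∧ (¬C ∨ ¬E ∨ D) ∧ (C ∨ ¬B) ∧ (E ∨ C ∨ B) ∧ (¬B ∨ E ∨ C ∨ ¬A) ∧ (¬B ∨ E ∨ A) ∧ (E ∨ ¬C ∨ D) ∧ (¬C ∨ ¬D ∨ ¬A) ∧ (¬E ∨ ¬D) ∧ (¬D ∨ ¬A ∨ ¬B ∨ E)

Yes, satisfiable

Try C = True.
(¬A) alone gives A = False.
(D) alone gives D = True.
(¬B) alone gives B = False.
(¬E) alone gives E = False.
Every clause now holds.
A satisfying assignment: A=False; B=False; C=True; D=True; E=False.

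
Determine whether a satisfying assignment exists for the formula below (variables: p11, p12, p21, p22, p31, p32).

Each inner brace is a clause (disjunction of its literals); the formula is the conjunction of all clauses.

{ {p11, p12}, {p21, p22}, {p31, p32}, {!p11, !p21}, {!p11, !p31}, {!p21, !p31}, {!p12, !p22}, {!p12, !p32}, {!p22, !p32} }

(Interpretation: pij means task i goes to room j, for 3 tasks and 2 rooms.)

Branch on p11: set p11 = true.
The clause (!p21) is unit, so p21 = false.
The clause (p22) is unit, so p22 = true.
The clause (!p31) is unit, so p31 = false.
The clause (p32) is unit, so p32 = true.
That conflicts with the unit clause (!p32).
So p11 must be the other value — set p11 = false.
The clause (p12) is unit, so p12 = true.
The clause (!p22) is unit, so p22 = false.
The clause (p21) is unit, so p21 = true.
The clause (!p31) is unit, so p31 = false.
The clause (p32) is unit, so p32 = true.
That conflicts with the unit clause (!p32).
Neither p11 = true nor p11 = false works.
No assignment satisfies every clause.

No, unsatisfiable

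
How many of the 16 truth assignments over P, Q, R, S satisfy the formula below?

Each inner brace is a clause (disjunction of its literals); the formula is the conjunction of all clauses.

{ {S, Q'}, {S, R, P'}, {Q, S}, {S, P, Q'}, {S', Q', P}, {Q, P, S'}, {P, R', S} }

There are 2^4 = 16 truth assignments over (P, Q, R, S).
Check each against the 7 clauses (columns in the order P, Q, R, S):
  F F F F  ✗ fails (Q + S)
  F F F T  ✗ fails (Q + P + S')
  F F T F  ✗ fails (Q + S)
  F F T T  ✗ fails (Q + P + S')
  F T F F  ✗ fails (S + Q')
  F T F T  ✗ fails (S' + Q' + P)
  F T T F  ✗ fails (S + Q')
  F T T T  ✗ fails (S' + Q' + P)
  T F F F  ✗ fails (S + R + P')
  T F F T  ✓ satisfies all
  T F T F  ✗ fails (Q + S)
  T F T T  ✓ satisfies all
  T T F F  ✗ fails (S + Q')
  T T F T  ✓ satisfies all
  T T T F  ✗ fails (S + Q')
  T T T T  ✓ satisfies all
4 of the 16 rows are models.

4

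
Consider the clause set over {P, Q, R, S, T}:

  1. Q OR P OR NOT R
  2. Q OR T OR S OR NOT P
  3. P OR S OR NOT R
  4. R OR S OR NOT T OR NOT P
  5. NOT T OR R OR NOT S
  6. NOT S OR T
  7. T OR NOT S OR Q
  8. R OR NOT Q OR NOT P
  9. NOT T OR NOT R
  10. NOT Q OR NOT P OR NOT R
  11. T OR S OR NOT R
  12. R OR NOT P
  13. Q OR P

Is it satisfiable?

Branch on S: set S = false.
Branch on P: set P = false.
Unit clause (NOT R) forces R = false.
Unit clause (Q) forces Q = true.
No clause remains; T is free.
A satisfying assignment: P: false,  Q: true,  R: false,  S: false,  T: true.

Yes, satisfiable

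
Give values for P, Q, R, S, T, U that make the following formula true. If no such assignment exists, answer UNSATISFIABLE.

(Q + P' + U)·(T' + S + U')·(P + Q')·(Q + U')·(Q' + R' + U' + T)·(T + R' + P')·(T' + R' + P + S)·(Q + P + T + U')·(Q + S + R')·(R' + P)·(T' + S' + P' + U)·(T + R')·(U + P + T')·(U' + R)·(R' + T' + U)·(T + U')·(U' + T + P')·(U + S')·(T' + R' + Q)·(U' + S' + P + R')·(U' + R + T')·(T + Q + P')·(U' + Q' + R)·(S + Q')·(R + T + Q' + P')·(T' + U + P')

P=0, Q=0, R=0, S=0, T=0, U=0

Suppose P = 0.
Unit clause (Q') forces Q = 0.
Unit clause (U') forces U = 0.
Unit clause (R') forces R = 0.
Unit clause (T') forces T = 0.
Unit clause (S') forces S = 0.
Every clause now holds.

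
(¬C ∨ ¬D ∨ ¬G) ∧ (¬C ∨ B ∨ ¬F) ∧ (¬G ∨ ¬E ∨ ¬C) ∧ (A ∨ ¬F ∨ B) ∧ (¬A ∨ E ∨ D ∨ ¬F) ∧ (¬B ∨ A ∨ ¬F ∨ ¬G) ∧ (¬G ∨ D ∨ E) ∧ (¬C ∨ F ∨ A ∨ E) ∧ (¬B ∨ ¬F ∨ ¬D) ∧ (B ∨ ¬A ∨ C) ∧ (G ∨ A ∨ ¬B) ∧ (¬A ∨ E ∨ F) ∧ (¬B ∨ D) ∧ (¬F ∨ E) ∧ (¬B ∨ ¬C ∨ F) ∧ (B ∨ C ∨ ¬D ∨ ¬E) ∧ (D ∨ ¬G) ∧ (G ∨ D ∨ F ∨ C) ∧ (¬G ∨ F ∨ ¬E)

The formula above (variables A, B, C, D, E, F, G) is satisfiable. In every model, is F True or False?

False

Suppose F = True.
(E) alone gives E = True.
Try C = False.
Try A = True.
(B) alone gives B = True.
(¬D) alone gives D = False.
But (D) is also a unit clause — contradiction.
Undo A and try A = False.
(B) alone gives B = True.
(¬G) alone gives G = False.
But (G) is also a unit clause — contradiction.
Either choice for A ends in contradiction.
Undo C and try C = True.
(B) alone gives B = True.
(¬G) alone gives G = False.
(¬D) alone gives D = False.
But (D) is also a unit clause — contradiction.
Either choice for C ends in contradiction.
So every satisfying assignment has F = False.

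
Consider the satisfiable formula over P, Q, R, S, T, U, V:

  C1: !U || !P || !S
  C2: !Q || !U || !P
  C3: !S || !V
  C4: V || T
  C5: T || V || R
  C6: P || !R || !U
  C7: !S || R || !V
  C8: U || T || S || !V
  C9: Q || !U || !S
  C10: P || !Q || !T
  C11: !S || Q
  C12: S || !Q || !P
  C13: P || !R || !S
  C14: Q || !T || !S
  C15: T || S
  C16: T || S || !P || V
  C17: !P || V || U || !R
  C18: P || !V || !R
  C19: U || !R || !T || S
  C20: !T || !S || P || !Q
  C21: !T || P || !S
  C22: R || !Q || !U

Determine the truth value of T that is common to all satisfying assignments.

Suppose T = false.
(V) alone gives V = true.
(!S) alone gives S = false.
Now (S) is unsatisfied and unit — conflict.
So every satisfying assignment has T = True.

True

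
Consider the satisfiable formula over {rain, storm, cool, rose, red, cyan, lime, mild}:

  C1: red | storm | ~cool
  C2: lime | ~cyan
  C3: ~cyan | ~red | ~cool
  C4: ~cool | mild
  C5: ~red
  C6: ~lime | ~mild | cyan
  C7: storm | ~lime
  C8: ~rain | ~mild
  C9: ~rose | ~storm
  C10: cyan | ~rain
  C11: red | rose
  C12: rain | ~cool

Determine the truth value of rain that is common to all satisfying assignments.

Suppose rain = 1.
Unit clause (~red) forces red = 0.
Unit clause (~mild) forces mild = 0.
Unit clause (~cool) forces cool = 0.
Unit clause (cyan) forces cyan = 1.
Unit clause (lime) forces lime = 1.
Unit clause (storm) forces storm = 1.
Unit clause (~rose) forces rose = 0.
But (rose) is also a unit clause — contradiction.
So every satisfying assignment has rain = False.

False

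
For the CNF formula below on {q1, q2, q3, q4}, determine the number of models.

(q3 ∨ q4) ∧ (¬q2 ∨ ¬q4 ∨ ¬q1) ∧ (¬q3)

There are 2^4 = 16 truth assignments over (q1, q2, q3, q4).
Split on q3. With q3 = True, the clauses containing q3 are satisfied and ¬q3 drops from the rest; 0 of the 2^3 = 8 assignments to the other variables satisfy what remains.
With q3 = False, by the same count on the reduced clause set, 3 assignments work.
(One model: q1=F, q2=F, q3=F, q4=T.)
Total: 0 + 3 = 3.

3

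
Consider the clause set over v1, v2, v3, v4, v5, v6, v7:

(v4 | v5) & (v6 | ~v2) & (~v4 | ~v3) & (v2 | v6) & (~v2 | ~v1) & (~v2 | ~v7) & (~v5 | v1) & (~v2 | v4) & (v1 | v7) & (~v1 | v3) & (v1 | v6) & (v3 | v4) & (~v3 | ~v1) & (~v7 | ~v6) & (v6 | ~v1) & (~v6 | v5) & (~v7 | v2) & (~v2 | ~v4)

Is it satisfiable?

Unsatisfiable

Branch on v4: set v4 = 1.
The clause (~v3) is unit, so v3 = 0.
The clause (~v1) is unit, so v1 = 0.
The clause (~v5) is unit, so v5 = 0.
The clause (v7) is unit, so v7 = 1.
The clause (~v2) is unit, so v2 = 0.
That conflicts with the unit clause (v2).
Backtrack on v4: now try v4 = 0.
The clause (v5) is unit, so v5 = 1.
The clause (v1) is unit, so v1 = 1.
The clause (~v2) is unit, so v2 = 0.
The clause (v6) is unit, so v6 = 1.
The clause (v3) is unit, so v3 = 1.
That conflicts with the unit clause (~v3).
Neither v4 = 1 nor v4 = 0 works.
No assignment satisfies every clause.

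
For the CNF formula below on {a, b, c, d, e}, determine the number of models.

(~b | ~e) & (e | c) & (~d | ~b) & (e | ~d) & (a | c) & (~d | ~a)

8

There are 2^5 = 32 truth assignments over (a, b, c, d, e).
Split on e. With e = 1, the clauses containing e are satisfied and ~e drops from the rest; 4 of the 2^4 = 16 assignments to the other variables satisfy what remains.
With e = 0, by the same count on the reduced clause set, 4 assignments work.
Total: 4 + 4 = 8.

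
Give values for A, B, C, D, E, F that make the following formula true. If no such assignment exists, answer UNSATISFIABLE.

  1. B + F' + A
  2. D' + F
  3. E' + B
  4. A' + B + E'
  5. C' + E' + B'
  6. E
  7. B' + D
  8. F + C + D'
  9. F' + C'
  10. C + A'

From the singleton clause (E), E = 1.
From the singleton clause (B), B = 1.
From the singleton clause (C'), C = 0.
From the singleton clause (D), D = 1.
From the singleton clause (F), F = 1.
From the singleton clause (A'), A = 0.
Every clause now holds.

A ↦ 0,  B ↦ 1,  C ↦ 0,  D ↦ 1,  E ↦ 1,  F ↦ 1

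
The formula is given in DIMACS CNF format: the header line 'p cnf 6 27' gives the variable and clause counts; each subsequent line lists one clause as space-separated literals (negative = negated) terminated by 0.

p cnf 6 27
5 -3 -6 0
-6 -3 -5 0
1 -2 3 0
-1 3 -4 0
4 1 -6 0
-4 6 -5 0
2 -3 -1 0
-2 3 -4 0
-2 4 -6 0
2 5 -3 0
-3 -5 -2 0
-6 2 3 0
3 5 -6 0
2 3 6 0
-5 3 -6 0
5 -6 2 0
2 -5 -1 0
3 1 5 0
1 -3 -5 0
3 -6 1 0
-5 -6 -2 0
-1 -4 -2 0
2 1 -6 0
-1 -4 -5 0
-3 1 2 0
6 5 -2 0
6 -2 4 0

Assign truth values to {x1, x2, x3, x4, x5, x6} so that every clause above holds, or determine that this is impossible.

Case x5 = True:
Case x6 = False:
The clause (¬x4) is unit, so x4 = False.
The clause (¬x2) is unit, so x2 = False.
The clause (x3) is unit, so x3 = True.
The clause (¬x1) is unit, so x1 = False.
Now (x1) is unsatisfied and unit — conflict.
That branch fails; take x6 = True instead.
The clause (¬x3) is unit, so x3 = False.
Now (x3) is unsatisfied and unit — conflict.
Neither x6 = True nor x6 = False works.
That branch fails; take x5 = False instead.
Case x3 = False:
The clause (¬x6) is unit, so x6 = False.
The clause (x2) is unit, so x2 = True.
Now (¬x2) is unsatisfied and unit — conflict.
That branch fails; take x3 = True instead.
The clause (¬x6) is unit, so x6 = False.
The clause (x2) is unit, so x2 = True.
Now (¬x2) is unsatisfied and unit — conflict.
Neither x3 = True nor x3 = False works.
Neither x5 = True nor x5 = False works.

UNSATISFIABLE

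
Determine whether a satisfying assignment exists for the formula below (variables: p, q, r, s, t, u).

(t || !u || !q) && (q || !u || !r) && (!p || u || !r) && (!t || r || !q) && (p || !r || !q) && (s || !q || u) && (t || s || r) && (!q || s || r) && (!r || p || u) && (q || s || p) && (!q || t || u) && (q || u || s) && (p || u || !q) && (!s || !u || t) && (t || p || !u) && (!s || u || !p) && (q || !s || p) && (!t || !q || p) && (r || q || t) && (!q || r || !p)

Satisfiable

Case t = true:
Case r = false:
The clause (!q) is unit, so q = false.
Case s = false:
The clause (p) is unit, so p = true.
The clause (u) is unit, so u = true.
All clauses are satisfied.
A satisfying assignment: p=true; q=false; r=false; s=false; t=true; u=true.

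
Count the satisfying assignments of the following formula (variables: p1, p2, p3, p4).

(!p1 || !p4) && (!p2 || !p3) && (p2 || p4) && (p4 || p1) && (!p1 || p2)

4

There are 2^4 = 16 truth assignments over (p1, p2, p3, p4).
Split on p1. With p1 = true, the clauses containing p1 are satisfied and !p1 drops from the rest; 1 of the 2^3 = 8 assignments to the other variables satisfy what remains.
With p1 = false, by the same count on the reduced clause set, 3 assignments work.
Total: 1 + 3 = 4.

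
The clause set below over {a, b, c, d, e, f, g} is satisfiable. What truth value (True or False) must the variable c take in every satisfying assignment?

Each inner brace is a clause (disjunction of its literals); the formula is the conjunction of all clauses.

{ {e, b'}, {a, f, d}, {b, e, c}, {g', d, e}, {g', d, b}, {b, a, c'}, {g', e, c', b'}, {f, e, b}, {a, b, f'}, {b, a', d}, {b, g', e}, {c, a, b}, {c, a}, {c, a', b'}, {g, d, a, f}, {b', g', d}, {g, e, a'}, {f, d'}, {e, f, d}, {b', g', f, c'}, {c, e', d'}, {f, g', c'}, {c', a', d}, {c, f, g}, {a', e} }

True

Suppose c = 0.
From the singleton clause (a), a = 1.
From the singleton clause (b'), b = 0.
From the singleton clause (e), e = 1.
From the singleton clause (d), d = 1.
But (d') is also a unit clause — contradiction.
So every satisfying assignment has c = True.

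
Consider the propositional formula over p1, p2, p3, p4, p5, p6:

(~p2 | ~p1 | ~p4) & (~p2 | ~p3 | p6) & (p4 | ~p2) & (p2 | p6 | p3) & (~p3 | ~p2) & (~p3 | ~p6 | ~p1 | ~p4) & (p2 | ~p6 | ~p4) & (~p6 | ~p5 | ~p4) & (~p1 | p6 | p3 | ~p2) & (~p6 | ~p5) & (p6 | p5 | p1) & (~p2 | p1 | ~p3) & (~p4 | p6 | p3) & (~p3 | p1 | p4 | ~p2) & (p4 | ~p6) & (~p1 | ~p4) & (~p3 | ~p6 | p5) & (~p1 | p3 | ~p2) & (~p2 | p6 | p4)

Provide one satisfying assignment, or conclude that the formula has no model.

p1 ↦ 1,  p2 ↦ 0,  p3 ↦ 1,  p4 ↦ 0,  p5 ↦ 0,  p6 ↦ 0

Case p4 = 0:
From the singleton clause (~p2), p2 = 0.
From the singleton clause (~p6), p6 = 0.
From the singleton clause (p3), p3 = 1.
Case p5 = 0:
From the singleton clause (p1), p1 = 1.
All clauses are satisfied.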